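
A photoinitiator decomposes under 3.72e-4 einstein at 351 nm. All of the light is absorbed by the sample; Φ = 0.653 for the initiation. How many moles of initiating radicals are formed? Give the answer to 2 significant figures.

Product: Φ × n_abs = 0.653 × 3.72e-4 = 2.429e-4 mol.

2.4e-4 mol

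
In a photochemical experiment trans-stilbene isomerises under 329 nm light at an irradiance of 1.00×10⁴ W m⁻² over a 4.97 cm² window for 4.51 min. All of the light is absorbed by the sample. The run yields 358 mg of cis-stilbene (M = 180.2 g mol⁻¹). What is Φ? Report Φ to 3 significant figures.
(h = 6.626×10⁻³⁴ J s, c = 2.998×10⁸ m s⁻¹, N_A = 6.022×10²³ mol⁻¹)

Φ = 0.537

Product: 358 mg / 180.2 g mol⁻¹ = 0.001987 mol.
Photon energy at 329 nm: hc/λ = (6.626×10⁻³⁴)(2.998×10⁸)/(329×10⁻⁹) = 6.038×10⁻¹⁹ J.
Energy delivered: (1.00×10⁴ W m⁻²)(4.97×10⁻⁴ m²)(270.6 s) = 1345 J.
Photons incident: 1345 / 6.038×10⁻¹⁹ = 2.228×10²¹, i.e. 2.228×10²¹/6.022×10²³ = 0.003700 mol.
Φ = 0.001987 mol / 0.003700 mol photons = 0.537.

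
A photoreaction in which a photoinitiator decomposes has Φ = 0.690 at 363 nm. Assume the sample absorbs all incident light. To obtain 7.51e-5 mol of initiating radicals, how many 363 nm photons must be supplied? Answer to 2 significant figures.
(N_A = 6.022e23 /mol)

6.6e19 photons

Photons that must be absorbed: 7.51e-5 / 0.690 = 1.088e-4 mol.
Photon count: 1.088e-4 × 6.022e23 = 6.6e19.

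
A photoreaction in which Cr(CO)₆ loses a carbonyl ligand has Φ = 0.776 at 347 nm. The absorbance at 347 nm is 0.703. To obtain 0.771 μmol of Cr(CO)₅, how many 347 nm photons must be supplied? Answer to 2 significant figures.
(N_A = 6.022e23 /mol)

7.5e17 photons

Product: 0.771 μmol = 7.71e-7 mol.
Photons that must be absorbed: 7.71e-7 / 0.776 = 9.936e-7 mol.
Fraction absorbed: 1 − 10^(−0.703) = 0.8018.
Incident photons needed: 9.936e-7 / 0.8018 = 1.239e-6 mol.
Photon count: 1.239e-6 × 6.022e23 = 7.5e17.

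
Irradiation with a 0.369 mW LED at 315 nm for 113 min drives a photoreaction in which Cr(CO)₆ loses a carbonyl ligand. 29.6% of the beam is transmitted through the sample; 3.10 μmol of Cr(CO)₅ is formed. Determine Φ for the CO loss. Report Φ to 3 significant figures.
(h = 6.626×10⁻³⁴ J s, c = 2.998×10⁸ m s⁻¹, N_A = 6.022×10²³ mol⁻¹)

Product: 3.10 μmol = 3.10×10⁻⁶ mol.
Photon energy at 315 nm: hc/λ = (6.626×10⁻³⁴)(2.998×10⁸)/(315×10⁻⁹) = 6.306×10⁻¹⁹ J.
Energy delivered: (0.369 mW)(6780 s) = 2.502 J.
Photons incident: 2.502 / 6.306×10⁻¹⁹ = 3.968×10¹⁸, i.e. 3.968×10¹⁸/6.022×10²³ = 6.589×10⁻⁶ mol.
Fraction absorbed: 1 − 29.6/100 = 0.7040.
Photons absorbed: 0.7040 × 6.589×10⁻⁶ = 4.639×10⁻⁶ mol.
Φ = 3.10×10⁻⁶ mol / 4.639×10⁻⁶ mol photons = 0.668.

Φ = 0.668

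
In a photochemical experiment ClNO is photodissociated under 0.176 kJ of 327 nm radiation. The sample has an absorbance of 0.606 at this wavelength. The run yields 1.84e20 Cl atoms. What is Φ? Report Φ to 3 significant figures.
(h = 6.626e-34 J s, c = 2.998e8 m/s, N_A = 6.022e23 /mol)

Φ = 0.844

Product: 1.84e20 / 6.022e23 = 3.055e-4 mol.
Photon energy at 327 nm: hc/λ = (6.626e-34)(2.998e8)/(327e-9) = 6.075e-19 J.
Incident energy: 0.176 kJ = 176 J.
Photons incident: 176 / 6.075e-19 = 2.897e20, i.e. 2.897e20/6.022e23 = 4.811e-4 mol.
Fraction absorbed: 1 − 10^(−0.606) = 0.7523.
Photons absorbed: 0.7523 × 4.811e-4 = 3.619e-4 mol.
Φ = 3.055e-4 mol / 3.619e-4 mol photons = 0.844.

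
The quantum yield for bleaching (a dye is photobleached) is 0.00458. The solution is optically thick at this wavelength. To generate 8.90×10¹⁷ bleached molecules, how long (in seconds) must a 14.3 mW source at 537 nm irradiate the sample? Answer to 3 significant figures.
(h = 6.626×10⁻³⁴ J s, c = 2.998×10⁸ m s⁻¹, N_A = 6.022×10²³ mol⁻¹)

t ≈ 5030 s

Product: 8.90×10¹⁷ / 6.022×10²³ = 1.478×10⁻⁶ mol.
Photons that must be absorbed: 1.478×10⁻⁶ / 0.00458 = 3.227×10⁻⁴ mol.
Photon energy: hc/λ = 3.699×10⁻¹⁹ J; per mole, 2.228×10⁵ J mol⁻¹.
Energy required: 3.227×10⁻⁴ × 2.228×10⁵ = 71.90 J.
Time: 71.90 J / 0.0143 W = 5030 s.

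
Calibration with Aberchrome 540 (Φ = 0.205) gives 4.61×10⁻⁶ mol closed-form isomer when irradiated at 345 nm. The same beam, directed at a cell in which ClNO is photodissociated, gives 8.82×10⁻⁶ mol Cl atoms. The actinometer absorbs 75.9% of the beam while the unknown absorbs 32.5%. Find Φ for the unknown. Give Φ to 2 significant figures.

Φ = 0.92

Photons absorbed by the actinometer: 4.61×10⁻⁶ / 0.205 = 2.249×10⁻⁵ mol.
Incident flux: 2.249×10⁻⁵ / 0.759 = 2.963×10⁻⁵ einstein.
Absorbed by unknown: 0.325 × 2.963×10⁻⁵ = 9.630×10⁻⁶ mol.
Φ(unknown) = 8.82×10⁻⁶ / 9.630×10⁻⁶ = 0.92.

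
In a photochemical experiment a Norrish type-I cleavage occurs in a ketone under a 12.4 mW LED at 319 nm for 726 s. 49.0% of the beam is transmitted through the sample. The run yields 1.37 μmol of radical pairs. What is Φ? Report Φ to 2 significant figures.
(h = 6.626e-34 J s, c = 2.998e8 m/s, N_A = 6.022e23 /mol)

Φ = 0.11

Product: 1.37 μmol = 1.37e-6 mol.
Photon energy at 319 nm: hc/λ = (6.626e-34)(2.998e8)/(319e-9) = 6.227e-19 J.
Energy delivered: (12.4 mW)(726 s) = 9.002 J.
Photons incident: 9.002 / 6.227e-19 = 1.446e19, i.e. 1.446e19/6.022e23 = 2.401e-5 mol.
Fraction absorbed: 1 − 49.0/100 = 0.5100.
Photons absorbed: 0.5100 × 2.401e-5 = 1.225e-5 mol.
Φ = 1.37e-6 mol / 1.225e-5 mol photons = 0.11.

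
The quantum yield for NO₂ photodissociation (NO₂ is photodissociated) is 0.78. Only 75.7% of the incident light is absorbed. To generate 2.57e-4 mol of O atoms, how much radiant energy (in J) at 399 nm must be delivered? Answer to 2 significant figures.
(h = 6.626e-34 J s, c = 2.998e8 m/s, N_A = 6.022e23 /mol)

130 J

Photons that must be absorbed: 2.57e-4 / 0.78 = 3.295e-4 mol.
Incident photons needed: 3.295e-4 / 0.757 = 4.353e-4 mol.
Photon energy: hc/λ = 4.979e-19 J; per mole, 2.998e5 J mol⁻¹.
Energy required: 4.353e-4 × 2.998e5 = 130 J.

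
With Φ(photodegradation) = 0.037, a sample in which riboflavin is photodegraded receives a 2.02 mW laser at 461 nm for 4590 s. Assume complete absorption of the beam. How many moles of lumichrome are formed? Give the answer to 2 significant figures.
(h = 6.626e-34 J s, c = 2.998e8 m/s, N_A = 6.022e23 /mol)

Photon energy at 461 nm: hc/λ = (6.626e-34)(2.998e8)/(461e-9) = 4.309e-19 J.
Energy delivered: (2.02 mW)(4590 s) = 9.272 J.
Photons incident: 9.272 / 4.309e-19 = 2.152e19, i.e. 2.152e19/6.022e23 = 3.574e-5 mol.
Product: Φ × n_abs = 0.037 × 3.574e-5 = 1.322e-6 mol.

1.3e-6 mol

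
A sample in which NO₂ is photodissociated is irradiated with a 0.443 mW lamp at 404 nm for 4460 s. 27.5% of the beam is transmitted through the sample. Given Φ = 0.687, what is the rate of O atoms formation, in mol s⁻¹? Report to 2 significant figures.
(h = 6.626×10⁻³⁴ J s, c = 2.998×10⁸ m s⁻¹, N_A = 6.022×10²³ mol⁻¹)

7.5×10⁻¹⁰ mol s⁻¹

Photon energy at 404 nm: hc/λ = (6.626×10⁻³⁴)(2.998×10⁸)/(404×10⁻⁹) = 4.917×10⁻¹⁹ J.
Energy delivered: (0.443 mW)(4460 s) = 1.976 J.
Photons incident: 1.976 / 4.917×10⁻¹⁹ = 4.019×10¹⁸, i.e. 4.019×10¹⁸/6.022×10²³ = 6.674×10⁻⁶ mol.
Fraction absorbed: 1 − 27.5/100 = 0.7250.
Photons absorbed: 0.7250 × 6.674×10⁻⁶ = 4.839×10⁻⁶ mol.
Product formed: 0.687 × 4.839×10⁻⁶ = 3.324×10⁻⁶ mol.
Rate: 3.324×10⁻⁶ / 4460 s = 7.5×10⁻¹⁰ mol s⁻¹.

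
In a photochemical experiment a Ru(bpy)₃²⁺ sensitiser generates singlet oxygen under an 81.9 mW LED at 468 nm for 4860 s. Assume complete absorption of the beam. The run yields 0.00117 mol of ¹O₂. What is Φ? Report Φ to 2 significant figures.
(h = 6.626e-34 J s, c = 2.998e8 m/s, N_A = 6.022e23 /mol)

Photon energy at 468 nm: hc/λ = (6.626e-34)(2.998e8)/(468e-9) = 4.245e-19 J.
Energy delivered: (81.9 mW)(4860 s) = 398.0 J.
Photons incident: 398.0 / 4.245e-19 = 9.376e20, i.e. 9.376e20/6.022e23 = 0.001557 mol.
Φ = 0.00117 mol / 0.001557 mol photons = 0.75.

Φ = 0.75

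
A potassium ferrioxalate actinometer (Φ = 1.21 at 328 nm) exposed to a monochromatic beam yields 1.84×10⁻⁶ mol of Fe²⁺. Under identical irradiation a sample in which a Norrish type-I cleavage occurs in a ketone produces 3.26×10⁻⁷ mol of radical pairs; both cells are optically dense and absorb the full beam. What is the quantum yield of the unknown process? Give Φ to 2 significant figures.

Photons absorbed by the actinometer: 1.84×10⁻⁶ / 1.21 = 1.521×10⁻⁶ mol.
Φ(unknown) = 3.26×10⁻⁷ / 1.521×10⁻⁶ = 0.21.

Φ = 0.21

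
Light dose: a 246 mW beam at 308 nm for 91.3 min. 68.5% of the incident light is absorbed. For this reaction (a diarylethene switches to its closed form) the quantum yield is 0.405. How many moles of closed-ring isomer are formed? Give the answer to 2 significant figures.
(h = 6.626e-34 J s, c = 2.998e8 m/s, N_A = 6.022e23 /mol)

Photon energy at 308 nm: hc/λ = (6.626e-34)(2.998e8)/(308e-9) = 6.450e-19 J.
Energy delivered: (246 mW)(5478 s) = 1348 J.
Photons incident: 1348 / 6.450e-19 = 2.090e21, i.e. 2.090e21/6.022e23 = 0.003471 mol.
Photons absorbed: 0.685 × 0.003471 = 0.002378 mol.
Product: Φ × n_abs = 0.405 × 0.002378 = 9.631e-4 mol.

9.6e-4 mol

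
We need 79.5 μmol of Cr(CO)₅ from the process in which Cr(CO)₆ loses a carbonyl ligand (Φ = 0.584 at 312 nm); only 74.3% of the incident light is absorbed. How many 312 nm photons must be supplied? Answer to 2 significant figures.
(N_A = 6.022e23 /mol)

1.1e20 photons

Product: 79.5 μmol = 7.95e-5 mol.
Photons that must be absorbed: 7.95e-5 / 0.584 = 1.361e-4 mol.
Incident photons needed: 1.361e-4 / 0.743 = 1.832e-4 mol.
Photon count: 1.832e-4 × 6.022e23 = 1.1e20.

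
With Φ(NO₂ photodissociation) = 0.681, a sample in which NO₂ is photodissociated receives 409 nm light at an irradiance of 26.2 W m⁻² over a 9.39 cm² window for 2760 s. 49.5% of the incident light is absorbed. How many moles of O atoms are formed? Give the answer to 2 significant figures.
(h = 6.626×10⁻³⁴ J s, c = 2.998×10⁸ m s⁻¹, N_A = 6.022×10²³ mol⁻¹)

Photon energy at 409 nm: hc/λ = (6.626×10⁻³⁴)(2.998×10⁸)/(409×10⁻⁹) = 4.857×10⁻¹⁹ J.
Energy delivered: (26.2 W m⁻²)(9.39×10⁻⁴ m²)(2760 s) = 67.90 J.
Photons incident: 67.90 / 4.857×10⁻¹⁹ = 1.398×10²⁰, i.e. 1.398×10²⁰/6.022×10²³ = 2.321×10⁻⁴ mol.
Photons absorbed: 0.495 × 2.321×10⁻⁴ = 1.149×10⁻⁴ mol.
Product: Φ × n_abs = 0.681 × 1.149×10⁻⁴ = 7.825×10⁻⁵ mol.

7.8×10⁻⁵ mol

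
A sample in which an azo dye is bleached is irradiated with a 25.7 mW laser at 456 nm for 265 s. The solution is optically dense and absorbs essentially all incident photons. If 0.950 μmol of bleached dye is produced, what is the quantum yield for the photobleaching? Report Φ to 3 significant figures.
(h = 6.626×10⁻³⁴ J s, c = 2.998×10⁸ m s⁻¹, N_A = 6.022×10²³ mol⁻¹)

Φ = 0.0366

Product: 0.950 μmol = 9.50×10⁻⁷ mol.
Photon energy at 456 nm: hc/λ = (6.626×10⁻³⁴)(2.998×10⁸)/(456×10⁻⁹) = 4.356×10⁻¹⁹ J.
Energy delivered: (25.7 mW)(265 s) = 6.811 J.
Photons incident: 6.811 / 4.356×10⁻¹⁹ = 1.564×10¹⁹, i.e. 1.564×10¹⁹/6.022×10²³ = 2.597×10⁻⁵ mol.
Φ = 9.50×10⁻⁷ mol / 2.597×10⁻⁵ mol photons = 0.0366.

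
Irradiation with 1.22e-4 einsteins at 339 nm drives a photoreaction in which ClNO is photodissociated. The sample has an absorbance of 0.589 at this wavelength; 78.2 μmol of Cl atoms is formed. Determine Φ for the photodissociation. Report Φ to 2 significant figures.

Φ = 0.86

Product: 78.2 μmol = 7.82e-5 mol.
Fraction absorbed: 1 − 10^(−0.589) = 0.7424.
Photons absorbed: 0.7424 × 1.22e-4 = 9.057e-5 mol.
Φ = 7.82e-5 mol / 9.057e-5 mol photons = 0.86.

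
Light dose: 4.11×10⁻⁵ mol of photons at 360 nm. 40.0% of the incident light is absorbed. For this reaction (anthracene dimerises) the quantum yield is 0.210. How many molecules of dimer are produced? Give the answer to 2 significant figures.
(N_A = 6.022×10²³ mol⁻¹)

2.1×10¹⁸ molecules

Photons absorbed: 0.400 × 4.11×10⁻⁵ = 1.644×10⁻⁵ mol.
Product: Φ × n_abs = 0.210 × 1.644×10⁻⁵ = 3.452×10⁻⁶ mol.
As a count: 3.452×10⁻⁶ × 6.022×10²³ = 2.1×10¹⁸.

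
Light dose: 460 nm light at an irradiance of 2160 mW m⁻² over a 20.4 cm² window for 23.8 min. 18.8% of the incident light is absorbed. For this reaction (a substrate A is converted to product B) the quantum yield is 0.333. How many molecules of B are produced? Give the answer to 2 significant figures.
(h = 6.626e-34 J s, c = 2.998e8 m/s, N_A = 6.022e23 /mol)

Photon energy at 460 nm: hc/λ = (6.626e-34)(2.998e8)/(460e-9) = 4.318e-19 J.
Energy delivered: (2160 mW m⁻²)(20.4e-4 m²)(1428 s) = 6.292 J.
Photons incident: 6.292 / 4.318e-19 = 1.457e19, i.e. 1.457e19/6.022e23 = 2.419e-5 mol.
Photons absorbed: 0.188 × 2.419e-5 = 4.548e-6 mol.
Product: Φ × n_abs = 0.333 × 4.548e-6 = 1.514e-6 mol.
As a count: 1.514e-6 × 6.022e23 = 9.1e17.

9.1e17 molecules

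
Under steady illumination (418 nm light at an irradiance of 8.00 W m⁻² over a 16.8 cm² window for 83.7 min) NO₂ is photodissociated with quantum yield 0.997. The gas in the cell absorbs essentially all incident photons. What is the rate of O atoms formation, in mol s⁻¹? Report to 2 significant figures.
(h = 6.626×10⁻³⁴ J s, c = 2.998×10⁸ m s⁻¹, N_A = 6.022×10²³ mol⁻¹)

4.7×10⁻⁸ mol s⁻¹

Photon energy at 418 nm: hc/λ = (6.626×10⁻³⁴)(2.998×10⁸)/(418×10⁻⁹) = 4.752×10⁻¹⁹ J.
Energy delivered: (8.00 W m⁻²)(16.8×10⁻⁴ m²)(5022 s) = 67.50 J.
Photons incident: 67.50 / 4.752×10⁻¹⁹ = 1.420×10²⁰, i.e. 1.420×10²⁰/6.022×10²³ = 2.358×10⁻⁴ mol.
Product formed: 0.997 × 2.358×10⁻⁴ = 2.351×10⁻⁴ mol.
Rate: 2.351×10⁻⁴ / 5022 s = 4.7×10⁻⁸ mol s⁻¹.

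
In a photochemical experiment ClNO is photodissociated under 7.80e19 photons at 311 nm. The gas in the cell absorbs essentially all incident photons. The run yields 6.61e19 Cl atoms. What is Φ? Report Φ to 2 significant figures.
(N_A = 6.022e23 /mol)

Φ = 0.85

Product: 6.61e19 / 6.022e23 = 1.098e-4 mol.
Moles of photons: 7.80e19 / 6.022e23 = 1.295e-4 mol.
Φ = 1.098e-4 mol / 1.295e-4 mol photons = 0.85.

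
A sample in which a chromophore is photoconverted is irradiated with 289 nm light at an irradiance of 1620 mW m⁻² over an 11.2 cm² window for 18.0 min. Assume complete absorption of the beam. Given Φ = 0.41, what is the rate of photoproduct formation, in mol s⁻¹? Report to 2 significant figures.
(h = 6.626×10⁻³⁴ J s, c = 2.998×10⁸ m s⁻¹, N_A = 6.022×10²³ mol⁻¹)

Photon energy at 289 nm: hc/λ = (6.626×10⁻³⁴)(2.998×10⁸)/(289×10⁻⁹) = 6.874×10⁻¹⁹ J.
Energy delivered: (1620 mW m⁻²)(11.2×10⁻⁴ m²)(1080 s) = 1.960 J.
Photons incident: 1.960 / 6.874×10⁻¹⁹ = 2.851×10¹⁸, i.e. 2.851×10¹⁸/6.022×10²³ = 4.734×10⁻⁶ mol.
Product formed: 0.41 × 4.734×10⁻⁶ = 1.941×10⁻⁶ mol.
Rate: 1.941×10⁻⁶ / 1080 s = 1.8×10⁻⁹ mol s⁻¹.

1.8×10⁻⁹ mol s⁻¹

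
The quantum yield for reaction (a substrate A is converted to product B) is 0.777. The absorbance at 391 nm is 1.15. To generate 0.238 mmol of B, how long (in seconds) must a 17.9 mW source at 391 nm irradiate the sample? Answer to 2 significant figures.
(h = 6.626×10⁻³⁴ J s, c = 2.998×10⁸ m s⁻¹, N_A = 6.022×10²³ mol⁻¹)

Product: 0.238 mmol = 2.38×10⁻⁴ mol.
Photons that must be absorbed: 2.38×10⁻⁴ / 0.777 = 3.063×10⁻⁴ mol.
Fraction absorbed: 1 − 10^(−1.15) = 0.9292.
Incident photons needed: 3.063×10⁻⁴ / 0.9292 = 3.296×10⁻⁴ mol.
Photon energy: hc/λ = 5.080×10⁻¹⁹ J; per mole, 3.059×10⁵ J mol⁻¹.
Energy required: 3.296×10⁻⁴ × 3.059×10⁵ = 100.8 J.
Time: 100.8 J / 0.0179 W = 5600 s.

t ≈ 5600 s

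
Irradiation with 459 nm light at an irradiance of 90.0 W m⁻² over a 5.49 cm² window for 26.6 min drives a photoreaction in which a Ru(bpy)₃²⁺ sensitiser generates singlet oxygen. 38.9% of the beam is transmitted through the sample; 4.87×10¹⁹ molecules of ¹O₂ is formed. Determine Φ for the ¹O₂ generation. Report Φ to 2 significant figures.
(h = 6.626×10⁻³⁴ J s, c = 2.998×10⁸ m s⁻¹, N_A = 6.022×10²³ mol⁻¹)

Φ = 0.44

Product: 4.87×10¹⁹ / 6.022×10²³ = 8.087×10⁻⁵ mol.
Photon energy at 459 nm: hc/λ = (6.626×10⁻³⁴)(2.998×10⁸)/(459×10⁻⁹) = 4.328×10⁻¹⁹ J.
Energy delivered: (90.0 W m⁻²)(5.49×10⁻⁴ m²)(1596 s) = 78.86 J.
Photons incident: 78.86 / 4.328×10⁻¹⁹ = 1.822×10²⁰, i.e. 1.822×10²⁰/6.022×10²³ = 3.026×10⁻⁴ mol.
Fraction absorbed: 1 − 38.9/100 = 0.6110.
Photons absorbed: 0.6110 × 3.026×10⁻⁴ = 1.849×10⁻⁴ mol.
Φ = 8.087×10⁻⁵ mol / 1.849×10⁻⁴ mol photons = 0.44.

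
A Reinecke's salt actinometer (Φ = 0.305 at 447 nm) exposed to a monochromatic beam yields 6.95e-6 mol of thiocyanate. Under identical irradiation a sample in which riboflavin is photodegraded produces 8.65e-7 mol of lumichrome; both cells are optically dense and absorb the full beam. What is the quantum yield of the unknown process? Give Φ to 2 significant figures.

Φ = 0.038

Photons absorbed by the actinometer: 6.95e-6 / 0.305 = 2.279e-5 mol.
Φ(unknown) = 8.65e-7 / 2.279e-5 = 0.038.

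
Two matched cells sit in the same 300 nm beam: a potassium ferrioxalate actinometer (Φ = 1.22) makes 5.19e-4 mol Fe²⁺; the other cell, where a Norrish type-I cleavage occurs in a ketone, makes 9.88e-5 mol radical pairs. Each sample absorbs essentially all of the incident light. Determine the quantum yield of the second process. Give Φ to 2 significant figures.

Φ = 0.23

Photons absorbed by the actinometer: 5.19e-4 / 1.22 = 4.254e-4 mol.
Φ(unknown) = 9.88e-5 / 4.254e-4 = 0.23.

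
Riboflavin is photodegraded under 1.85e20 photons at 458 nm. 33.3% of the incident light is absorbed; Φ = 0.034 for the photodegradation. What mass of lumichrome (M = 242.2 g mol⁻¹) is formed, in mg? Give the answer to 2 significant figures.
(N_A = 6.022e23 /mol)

0.84 mg

Moles of photons: 1.85e20 / 6.022e23 = 3.072e-4 mol.
Photons absorbed: 0.333 × 3.072e-4 = 1.023e-4 mol.
Product: Φ × n_abs = 0.034 × 1.023e-4 = 3.478e-6 mol.
Mass: 3.478e-6 × 242.2 = 8.424e-4 g = 0.84 mg.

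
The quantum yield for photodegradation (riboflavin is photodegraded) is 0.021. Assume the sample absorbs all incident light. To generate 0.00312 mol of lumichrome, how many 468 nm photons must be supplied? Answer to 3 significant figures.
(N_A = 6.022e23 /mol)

Photons that must be absorbed: 0.00312 / 0.021 = 0.1486 mol.
Photon count: 0.1486 × 6.022e23 = 8.95e22.

8.95e22 photons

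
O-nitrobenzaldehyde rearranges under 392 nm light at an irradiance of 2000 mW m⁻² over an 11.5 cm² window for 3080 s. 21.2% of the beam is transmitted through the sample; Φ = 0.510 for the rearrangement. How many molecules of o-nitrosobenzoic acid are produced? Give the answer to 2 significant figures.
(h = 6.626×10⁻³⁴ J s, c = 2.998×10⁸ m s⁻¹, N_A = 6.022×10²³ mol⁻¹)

Photon energy at 392 nm: hc/λ = (6.626×10⁻³⁴)(2.998×10⁸)/(392×10⁻⁹) = 5.068×10⁻¹⁹ J.
Energy delivered: (2000 mW m⁻²)(11.5×10⁻⁴ m²)(3080 s) = 7.084 J.
Photons incident: 7.084 / 5.068×10⁻¹⁹ = 1.398×10¹⁹, i.e. 1.398×10¹⁹/6.022×10²³ = 2.321×10⁻⁵ mol.
Fraction absorbed: 1 − 21.2/100 = 0.7880.
Photons absorbed: 0.7880 × 2.321×10⁻⁵ = 1.829×10⁻⁵ mol.
Product: Φ × n_abs = 0.510 × 1.829×10⁻⁵ = 9.328×10⁻⁶ mol.
As a count: 9.328×10⁻⁶ × 6.022×10²³ = 5.6×10¹⁸.

5.6×10¹⁸ molecules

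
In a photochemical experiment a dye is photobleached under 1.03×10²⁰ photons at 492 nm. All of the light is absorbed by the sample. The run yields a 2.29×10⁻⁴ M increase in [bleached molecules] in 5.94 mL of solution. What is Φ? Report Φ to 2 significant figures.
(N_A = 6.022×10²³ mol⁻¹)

Product: (2.29×10⁻⁴ M)(0.00594 L) = 1.360×10⁻⁶ mol.
Moles of photons: 1.03×10²⁰ / 6.022×10²³ = 1.710×10⁻⁴ mol.
Φ = 1.360×10⁻⁶ mol / 1.710×10⁻⁴ mol photons = 0.0080.

Φ = 0.0080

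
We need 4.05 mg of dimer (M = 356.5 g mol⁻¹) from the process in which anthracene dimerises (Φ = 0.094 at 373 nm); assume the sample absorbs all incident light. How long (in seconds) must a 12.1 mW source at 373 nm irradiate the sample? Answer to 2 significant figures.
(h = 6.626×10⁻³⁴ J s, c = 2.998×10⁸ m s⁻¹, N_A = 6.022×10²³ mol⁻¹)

t ≈ 3200 s

Product: 4.05 mg / 356.5 g mol⁻¹ = 1.136×10⁻⁵ mol.
Photons that must be absorbed: 1.136×10⁻⁵ / 0.094 = 1.209×10⁻⁴ mol.
Photon energy: hc/λ = 5.326×10⁻¹⁹ J; per mole, 3.207×10⁵ J mol⁻¹.
Energy required: 1.209×10⁻⁴ × 3.207×10⁵ = 38.77 J.
Time: 38.77 J / 0.0121 W = 3200 s.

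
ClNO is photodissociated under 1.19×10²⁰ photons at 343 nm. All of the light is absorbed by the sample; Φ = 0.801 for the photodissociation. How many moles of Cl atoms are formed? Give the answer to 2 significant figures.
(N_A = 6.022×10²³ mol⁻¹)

Moles of photons: 1.19×10²⁰ / 6.022×10²³ = 1.976×10⁻⁴ mol.
Product: Φ × n_abs = 0.801 × 1.976×10⁻⁴ = 1.583×10⁻⁴ mol.

1.6×10⁻⁴ mol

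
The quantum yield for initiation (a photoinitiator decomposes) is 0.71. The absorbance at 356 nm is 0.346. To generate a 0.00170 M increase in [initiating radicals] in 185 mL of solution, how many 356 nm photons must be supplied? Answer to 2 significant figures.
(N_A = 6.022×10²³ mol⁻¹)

4.9×10²⁰ photons

Product: (0.00170 M)(0.185 L) = 3.145×10⁻⁴ mol.
Photons that must be absorbed: 3.145×10⁻⁴ / 0.71 = 4.430×10⁻⁴ mol.
Fraction absorbed: 1 − 10^(−0.346) = 0.5492.
Incident photons needed: 4.430×10⁻⁴ / 0.5492 = 8.066×10⁻⁴ mol.
Photon count: 8.066×10⁻⁴ × 6.022×10²³ = 4.9×10²⁰.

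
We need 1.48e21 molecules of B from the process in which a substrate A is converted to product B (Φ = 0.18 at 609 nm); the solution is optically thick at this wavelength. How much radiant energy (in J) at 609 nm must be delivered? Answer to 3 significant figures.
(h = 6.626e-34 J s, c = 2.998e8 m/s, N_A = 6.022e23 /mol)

2680 J

Product: 1.48e21 / 6.022e23 = 0.002458 mol.
Photons that must be absorbed: 0.002458 / 0.18 = 0.01366 mol.
Photon energy: hc/λ = 3.262e-19 J; per mole, 1.964e5 J mol⁻¹.
Energy required: 0.01366 × 1.964e5 = 2680 J.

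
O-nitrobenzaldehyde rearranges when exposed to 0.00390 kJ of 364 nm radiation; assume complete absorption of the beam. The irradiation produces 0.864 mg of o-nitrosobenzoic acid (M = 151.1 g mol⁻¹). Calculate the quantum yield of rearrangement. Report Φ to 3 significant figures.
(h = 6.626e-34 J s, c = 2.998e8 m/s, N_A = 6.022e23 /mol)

Product: 0.864 mg / 151.1 g mol⁻¹ = 5.718e-6 mol.
Photon energy at 364 nm: hc/λ = (6.626e-34)(2.998e8)/(364e-9) = 5.457e-19 J.
Incident energy: 0.00390 kJ = 3.90 J.
Photons incident: 3.90 / 5.457e-19 = 7.147e18, i.e. 7.147e18/6.022e23 = 1.187e-5 mol.
Φ = 5.718e-6 mol / 1.187e-5 mol photons = 0.482.

Φ = 0.482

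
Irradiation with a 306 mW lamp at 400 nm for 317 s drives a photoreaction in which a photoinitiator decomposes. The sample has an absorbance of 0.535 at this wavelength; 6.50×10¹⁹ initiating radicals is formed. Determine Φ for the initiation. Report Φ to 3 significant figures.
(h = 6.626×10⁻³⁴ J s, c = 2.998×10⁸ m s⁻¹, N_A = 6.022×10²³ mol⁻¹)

Φ = 0.470

Product: 6.50×10¹⁹ / 6.022×10²³ = 1.079×10⁻⁴ mol.
Photon energy at 400 nm: hc/λ = (6.626×10⁻³⁴)(2.998×10⁸)/(400×10⁻⁹) = 4.966×10⁻¹⁹ J.
Energy delivered: (306 mW)(317 s) = 97.00 J.
Photons incident: 97.00 / 4.966×10⁻¹⁹ = 1.953×10²⁰, i.e. 1.953×10²⁰/6.022×10²³ = 3.243×10⁻⁴ mol.
Fraction absorbed: 1 − 10^(−0.535) = 0.7083.
Photons absorbed: 0.7083 × 3.243×10⁻⁴ = 2.297×10⁻⁴ mol.
Φ = 1.079×10⁻⁴ mol / 2.297×10⁻⁴ mol photons = 0.470.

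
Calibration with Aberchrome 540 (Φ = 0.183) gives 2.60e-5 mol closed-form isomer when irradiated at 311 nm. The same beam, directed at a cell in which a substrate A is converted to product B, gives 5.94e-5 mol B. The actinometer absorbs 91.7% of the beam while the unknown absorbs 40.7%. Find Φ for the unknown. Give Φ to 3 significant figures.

Φ = 0.942

Photons absorbed by the actinometer: 2.60e-5 / 0.183 = 1.421e-4 mol.
Incident flux: 1.421e-4 / 0.917 = 1.550e-4 einstein.
Absorbed by unknown: 0.407 × 1.550e-4 = 6.309e-5 mol.
Φ(unknown) = 5.94e-5 / 6.309e-5 = 0.942.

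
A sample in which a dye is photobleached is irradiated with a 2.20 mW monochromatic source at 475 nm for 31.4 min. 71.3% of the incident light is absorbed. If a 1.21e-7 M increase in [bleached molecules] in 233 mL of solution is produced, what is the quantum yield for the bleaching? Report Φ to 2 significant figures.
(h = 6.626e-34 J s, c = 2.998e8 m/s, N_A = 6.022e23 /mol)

Product: (1.21e-7 M)(0.233 L) = 2.819e-8 mol.
Photon energy at 475 nm: hc/λ = (6.626e-34)(2.998e8)/(475e-9) = 4.182e-19 J.
Energy delivered: (2.20 mW)(1884 s) = 4.145 J.
Photons incident: 4.145 / 4.182e-19 = 9.912e18, i.e. 9.912e18/6.022e23 = 1.646e-5 mol.
Photons absorbed: 0.713 × 1.646e-5 = 1.174e-5 mol.
Φ = 2.819e-8 mol / 1.174e-5 mol photons = 0.0024.

Φ = 0.0024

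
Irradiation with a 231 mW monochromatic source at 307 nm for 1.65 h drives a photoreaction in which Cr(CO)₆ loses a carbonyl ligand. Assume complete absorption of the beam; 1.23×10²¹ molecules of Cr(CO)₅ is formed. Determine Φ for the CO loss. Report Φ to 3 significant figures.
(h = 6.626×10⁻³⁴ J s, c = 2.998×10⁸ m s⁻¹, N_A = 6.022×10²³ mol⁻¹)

Product: 1.23×10²¹ / 6.022×10²³ = 0.002043 mol.
Photon energy at 307 nm: hc/λ = (6.626×10⁻³⁴)(2.998×10⁸)/(307×10⁻⁹) = 6.471×10⁻¹⁹ J.
Energy delivered: (231 mW)(5940 s) = 1372 J.
Photons incident: 1372 / 6.471×10⁻¹⁹ = 2.120×10²¹, i.e. 2.120×10²¹/6.022×10²³ = 0.003520 mol.
Φ = 0.002043 mol / 0.003520 mol photons = 0.580.

Φ = 0.580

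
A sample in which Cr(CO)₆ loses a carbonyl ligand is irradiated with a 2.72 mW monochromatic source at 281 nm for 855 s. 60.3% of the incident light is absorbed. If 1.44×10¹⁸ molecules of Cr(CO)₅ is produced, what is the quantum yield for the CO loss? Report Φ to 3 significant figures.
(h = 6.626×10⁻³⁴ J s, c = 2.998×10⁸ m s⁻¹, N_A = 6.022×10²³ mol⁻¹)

Φ = 0.726

Product: 1.44×10¹⁸ / 6.022×10²³ = 2.391×10⁻⁶ mol.
Photon energy at 281 nm: hc/λ = (6.626×10⁻³⁴)(2.998×10⁸)/(281×10⁻⁹) = 7.069×10⁻¹⁹ J.
Energy delivered: (2.72 mW)(855 s) = 2.326 J.
Photons incident: 2.326 / 7.069×10⁻¹⁹ = 3.290×10¹⁸, i.e. 3.290×10¹⁸/6.022×10²³ = 5.463×10⁻⁶ mol.
Photons absorbed: 0.603 × 5.463×10⁻⁶ = 3.294×10⁻⁶ mol.
Φ = 2.391×10⁻⁶ mol / 3.294×10⁻⁶ mol photons = 0.726.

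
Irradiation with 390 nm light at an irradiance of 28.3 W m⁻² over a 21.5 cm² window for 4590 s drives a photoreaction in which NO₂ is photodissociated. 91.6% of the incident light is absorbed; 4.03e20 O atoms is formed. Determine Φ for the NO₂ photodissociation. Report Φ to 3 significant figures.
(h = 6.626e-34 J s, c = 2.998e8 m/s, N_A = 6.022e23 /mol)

Product: 4.03e20 / 6.022e23 = 6.692e-4 mol.
Photon energy at 390 nm: hc/λ = (6.626e-34)(2.998e8)/(390e-9) = 5.094e-19 J.
Energy delivered: (28.3 W m⁻²)(21.5e-4 m²)(4590 s) = 279.3 J.
Photons incident: 279.3 / 5.094e-19 = 5.483e20, i.e. 5.483e20/6.022e23 = 9.105e-4 mol.
Photons absorbed: 0.916 × 9.105e-4 = 8.340e-4 mol.
Φ = 6.692e-4 mol / 8.340e-4 mol photons = 0.802.

Φ = 0.802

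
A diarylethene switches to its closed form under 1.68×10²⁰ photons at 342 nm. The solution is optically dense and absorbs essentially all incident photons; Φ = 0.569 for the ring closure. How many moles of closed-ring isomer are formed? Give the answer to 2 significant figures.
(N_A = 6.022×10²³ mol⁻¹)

1.6×10⁻⁴ mol

Moles of photons: 1.68×10²⁰ / 6.022×10²³ = 2.790×10⁻⁴ mol.
Product: Φ × n_abs = 0.569 × 2.790×10⁻⁴ = 1.588×10⁻⁴ mol.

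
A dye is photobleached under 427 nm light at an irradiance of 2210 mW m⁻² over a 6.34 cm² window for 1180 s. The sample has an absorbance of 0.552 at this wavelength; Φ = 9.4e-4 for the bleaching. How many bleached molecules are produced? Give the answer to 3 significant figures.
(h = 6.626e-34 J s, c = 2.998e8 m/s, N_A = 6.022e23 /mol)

Photon energy at 427 nm: hc/λ = (6.626e-34)(2.998e8)/(427e-9) = 4.652e-19 J.
Energy delivered: (2210 mW m⁻²)(6.34e-4 m²)(1180 s) = 1.653 J.
Photons incident: 1.653 / 4.652e-19 = 3.553e18, i.e. 3.553e18/6.022e23 = 5.900e-6 mol.
Fraction absorbed: 1 − 10^(−0.552) = 0.7195.
Photons absorbed: 0.7195 × 5.900e-6 = 4.245e-6 mol.
Product: Φ × n_abs = 9.4e-4 × 4.245e-6 = 3.990e-9 mol.
As a count: 3.990e-9 × 6.022e23 = 2.40e15.

2.40e15 bleached molecules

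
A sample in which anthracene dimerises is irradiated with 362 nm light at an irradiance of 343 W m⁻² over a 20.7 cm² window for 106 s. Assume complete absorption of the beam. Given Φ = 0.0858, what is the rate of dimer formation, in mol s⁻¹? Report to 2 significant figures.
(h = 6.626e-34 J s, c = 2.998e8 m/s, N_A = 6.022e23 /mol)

Photon energy at 362 nm: hc/λ = (6.626e-34)(2.998e8)/(362e-9) = 5.487e-19 J.
Energy delivered: (343 W m⁻²)(20.7e-4 m²)(106 s) = 75.26 J.
Photons incident: 75.26 / 5.487e-19 = 1.372e20, i.e. 1.372e20/6.022e23 = 2.278e-4 mol.
Product formed: 0.0858 × 2.278e-4 = 1.955e-5 mol.
Rate: 1.955e-5 / 106 s = 1.8e-7 mol s⁻¹.

1.8e-7 mol s⁻¹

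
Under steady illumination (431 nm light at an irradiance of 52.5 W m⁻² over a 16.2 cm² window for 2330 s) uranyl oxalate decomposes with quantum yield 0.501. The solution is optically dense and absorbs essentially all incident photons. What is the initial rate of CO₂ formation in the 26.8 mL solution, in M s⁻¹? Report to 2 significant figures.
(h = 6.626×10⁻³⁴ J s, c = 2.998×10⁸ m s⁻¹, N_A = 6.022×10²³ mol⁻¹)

5.7×10⁻⁶ M s⁻¹

Photon energy at 431 nm: hc/λ = (6.626×10⁻³⁴)(2.998×10⁸)/(431×10⁻⁹) = 4.609×10⁻¹⁹ J.
Energy delivered: (52.5 W m⁻²)(16.2×10⁻⁴ m²)(2330 s) = 198.2 J.
Photons incident: 198.2 / 4.609×10⁻¹⁹ = 4.300×10²⁰, i.e. 4.300×10²⁰/6.022×10²³ = 7.140×10⁻⁴ mol.
Product formed: 0.501 × 7.140×10⁻⁴ = 3.577×10⁻⁴ mol.
Rate: 3.577×10⁻⁴ mol / (2330 s × 0.0268 L) = 5.7×10⁻⁶ M s⁻¹.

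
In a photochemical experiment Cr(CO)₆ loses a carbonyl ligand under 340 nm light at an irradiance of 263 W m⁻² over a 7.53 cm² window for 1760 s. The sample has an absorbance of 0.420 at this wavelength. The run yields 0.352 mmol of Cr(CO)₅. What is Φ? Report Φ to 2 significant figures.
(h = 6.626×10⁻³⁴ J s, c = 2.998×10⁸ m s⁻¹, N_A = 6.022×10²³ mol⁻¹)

Product: 0.352 mmol = 3.52×10⁻⁴ mol.
Photon energy at 340 nm: hc/λ = (6.626×10⁻³⁴)(2.998×10⁸)/(340×10⁻⁹) = 5.843×10⁻¹⁹ J.
Energy delivered: (263 W m⁻²)(7.53×10⁻⁴ m²)(1760 s) = 348.5 J.
Photons incident: 348.5 / 5.843×10⁻¹⁹ = 5.964×10²⁰, i.e. 5.964×10²⁰/6.022×10²³ = 9.904×10⁻⁴ mol.
Fraction absorbed: 1 − 10^(−0.420) = 0.6198.
Photons absorbed: 0.6198 × 9.904×10⁻⁴ = 6.138×10⁻⁴ mol.
Φ = 3.52×10⁻⁴ mol / 6.138×10⁻⁴ mol photons = 0.57.

Φ = 0.57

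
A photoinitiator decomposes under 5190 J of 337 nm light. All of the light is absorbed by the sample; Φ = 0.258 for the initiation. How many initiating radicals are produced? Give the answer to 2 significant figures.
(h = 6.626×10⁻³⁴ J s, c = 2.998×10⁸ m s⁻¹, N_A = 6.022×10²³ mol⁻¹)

2.3×10²¹ initiating radicals

Photon energy at 337 nm: hc/λ = (6.626×10⁻³⁴)(2.998×10⁸)/(337×10⁻⁹) = 5.895×10⁻¹⁹ J.
Photons incident: 5190 / 5.895×10⁻¹⁹ = 8.804×10²¹, i.e. 8.804×10²¹/6.022×10²³ = 0.01462 mol.
Product: Φ × n_abs = 0.258 × 0.01462 = 0.003772 mol.
As a count: 0.003772 × 6.022×10²³ = 2.3×10²¹.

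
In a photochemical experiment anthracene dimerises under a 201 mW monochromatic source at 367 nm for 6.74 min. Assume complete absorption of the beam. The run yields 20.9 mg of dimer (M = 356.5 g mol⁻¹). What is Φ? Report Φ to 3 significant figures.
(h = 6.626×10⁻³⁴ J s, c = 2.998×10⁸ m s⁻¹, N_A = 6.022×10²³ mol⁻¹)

Product: 20.9 mg / 356.5 g mol⁻¹ = 5.863×10⁻⁵ mol.
Photon energy at 367 nm: hc/λ = (6.626×10⁻³⁴)(2.998×10⁸)/(367×10⁻⁹) = 5.413×10⁻¹⁹ J.
Energy delivered: (201 mW)(404.4 s) = 81.28 J.
Photons incident: 81.28 / 5.413×10⁻¹⁹ = 1.502×10²⁰, i.e. 1.502×10²⁰/6.022×10²³ = 2.494×10⁻⁴ mol.
Φ = 5.863×10⁻⁵ mol / 2.494×10⁻⁴ mol photons = 0.235.

Φ = 0.235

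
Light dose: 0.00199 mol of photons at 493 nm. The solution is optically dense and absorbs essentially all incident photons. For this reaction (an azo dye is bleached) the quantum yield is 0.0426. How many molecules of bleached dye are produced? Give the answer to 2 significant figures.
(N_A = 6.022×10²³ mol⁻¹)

5.1×10¹⁹ molecules

Product: Φ × n_abs = 0.0426 × 0.00199 = 8.477×10⁻⁵ mol.
As a count: 8.477×10⁻⁵ × 6.022×10²³ = 5.1×10¹⁹.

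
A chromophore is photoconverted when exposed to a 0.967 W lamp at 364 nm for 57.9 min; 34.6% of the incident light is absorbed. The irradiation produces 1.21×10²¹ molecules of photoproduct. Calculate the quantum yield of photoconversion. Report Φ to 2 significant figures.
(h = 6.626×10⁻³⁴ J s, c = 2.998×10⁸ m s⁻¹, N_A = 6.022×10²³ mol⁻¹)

Product: 1.21×10²¹ / 6.022×10²³ = 0.002009 mol.
Photon energy at 364 nm: hc/λ = (6.626×10⁻³⁴)(2.998×10⁸)/(364×10⁻⁹) = 5.457×10⁻¹⁹ J.
Energy delivered: (0.967 W)(3474 s) = 3359 J.
Photons incident: 3359 / 5.457×10⁻¹⁹ = 6.155×10²¹, i.e. 6.155×10²¹/6.022×10²³ = 0.01022 mol.
Photons absorbed: 0.346 × 0.01022 = 0.003536 mol.
Φ = 0.002009 mol / 0.003536 mol photons = 0.57.

Φ = 0.57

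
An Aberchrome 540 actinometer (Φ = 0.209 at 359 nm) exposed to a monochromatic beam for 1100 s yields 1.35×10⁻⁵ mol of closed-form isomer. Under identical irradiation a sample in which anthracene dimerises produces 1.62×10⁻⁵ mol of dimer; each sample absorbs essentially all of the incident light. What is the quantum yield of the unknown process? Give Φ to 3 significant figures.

Φ = 0.251

Photons absorbed by the actinometer: 1.35×10⁻⁵ / 0.209 = 6.459×10⁻⁵ mol.
Φ(unknown) = 1.62×10⁻⁵ / 6.459×10⁻⁵ = 0.251.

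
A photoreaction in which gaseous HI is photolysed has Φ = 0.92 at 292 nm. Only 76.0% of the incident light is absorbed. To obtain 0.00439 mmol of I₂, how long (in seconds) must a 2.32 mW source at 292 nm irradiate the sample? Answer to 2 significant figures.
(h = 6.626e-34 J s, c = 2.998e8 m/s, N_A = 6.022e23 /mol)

t ≈ 1100 s

Product: 0.00439 mmol = 4.39e-6 mol.
Photons that must be absorbed: 4.39e-6 / 0.92 = 4.772e-6 mol.
Incident photons needed: 4.772e-6 / 0.760 = 6.279e-6 mol.
Photon energy: hc/λ = 6.803e-19 J; per mole, 4.097e5 J mol⁻¹.
Energy required: 6.279e-6 × 4.097e5 = 2.573 J.
Time: 2.573 J / 0.00232 W = 1100 s.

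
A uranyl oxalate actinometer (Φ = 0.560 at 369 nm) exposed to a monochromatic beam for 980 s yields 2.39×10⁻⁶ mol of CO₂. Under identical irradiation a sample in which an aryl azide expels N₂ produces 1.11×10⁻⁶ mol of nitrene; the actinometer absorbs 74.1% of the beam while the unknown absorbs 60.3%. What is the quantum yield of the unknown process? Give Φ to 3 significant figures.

Photons absorbed by the actinometer: 2.39×10⁻⁶ / 0.560 = 4.268×10⁻⁶ mol.
Incident flux: 4.268×10⁻⁶ / 0.741 = 5.760×10⁻⁶ einstein.
Absorbed by unknown: 0.603 × 5.760×10⁻⁶ = 3.473×10⁻⁶ mol.
Φ(unknown) = 1.11×10⁻⁶ / 3.473×10⁻⁶ = 0.320.

Φ = 0.320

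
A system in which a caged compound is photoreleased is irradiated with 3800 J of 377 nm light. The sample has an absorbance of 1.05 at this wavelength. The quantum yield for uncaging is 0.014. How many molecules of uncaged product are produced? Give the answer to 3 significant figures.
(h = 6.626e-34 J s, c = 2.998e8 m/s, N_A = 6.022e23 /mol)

Photon energy at 377 nm: hc/λ = (6.626e-34)(2.998e8)/(377e-9) = 5.269e-19 J.
Photons incident: 3800 / 5.269e-19 = 7.212e21, i.e. 7.212e21/6.022e23 = 0.01198 mol.
Fraction absorbed: 1 − 10^(−1.05) = 0.9109.
Photons absorbed: 0.9109 × 0.01198 = 0.01091 mol.
Product: Φ × n_abs = 0.014 × 0.01091 = 1.527e-4 mol.
As a count: 1.527e-4 × 6.022e23 = 9.20e19.

9.20e19 molecules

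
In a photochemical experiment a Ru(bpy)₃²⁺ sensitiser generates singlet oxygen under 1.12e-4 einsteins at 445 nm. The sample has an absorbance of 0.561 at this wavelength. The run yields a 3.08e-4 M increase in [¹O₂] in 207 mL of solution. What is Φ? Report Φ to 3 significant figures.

Product: (3.08e-4 M)(0.207 L) = 6.376e-5 mol.
Fraction absorbed: 1 − 10^(−0.561) = 0.7252.
Photons absorbed: 0.7252 × 1.12e-4 = 8.122e-5 mol.
Φ = 6.376e-5 mol / 8.122e-5 mol photons = 0.785.

Φ = 0.785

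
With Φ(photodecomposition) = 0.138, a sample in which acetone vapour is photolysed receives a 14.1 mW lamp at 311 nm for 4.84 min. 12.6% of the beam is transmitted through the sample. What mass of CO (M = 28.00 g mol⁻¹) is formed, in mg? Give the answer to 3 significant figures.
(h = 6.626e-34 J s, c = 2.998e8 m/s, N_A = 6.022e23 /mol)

Photon energy at 311 nm: hc/λ = (6.626e-34)(2.998e8)/(311e-9) = 6.387e-19 J.
Energy delivered: (14.1 mW)(290.4 s) = 4.095 J.
Photons incident: 4.095 / 6.387e-19 = 6.411e18, i.e. 6.411e18/6.022e23 = 1.065e-5 mol.
Fraction absorbed: 1 − 12.6/100 = 0.8740.
Photons absorbed: 0.8740 × 1.065e-5 = 9.308e-6 mol.
Product: Φ × n_abs = 0.138 × 9.308e-6 = 1.285e-6 mol.
Mass: 1.285e-6 × 28.00 = 3.598e-5 g = 0.0360 mg.

0.0360 mg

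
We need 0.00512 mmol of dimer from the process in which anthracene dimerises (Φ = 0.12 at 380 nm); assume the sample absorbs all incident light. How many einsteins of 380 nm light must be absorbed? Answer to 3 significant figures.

Product: 0.00512 mmol = 5.12×10⁻⁶ mol.
Photons that must be absorbed: 5.12×10⁻⁶ / 0.12 = 4.267×10⁻⁵ mol.

4.27×10⁻⁵ einstein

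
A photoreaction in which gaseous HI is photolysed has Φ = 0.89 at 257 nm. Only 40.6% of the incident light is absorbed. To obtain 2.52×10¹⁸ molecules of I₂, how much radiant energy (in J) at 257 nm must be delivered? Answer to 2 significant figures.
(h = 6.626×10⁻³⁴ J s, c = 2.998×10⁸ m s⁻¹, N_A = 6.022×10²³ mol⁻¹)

5.4 J

Product: 2.52×10¹⁸ / 6.022×10²³ = 4.185×10⁻⁶ mol.
Photons that must be absorbed: 4.185×10⁻⁶ / 0.89 = 4.702×10⁻⁶ mol.
Incident photons needed: 4.702×10⁻⁶ / 0.406 = 1.158×10⁻⁵ mol.
Photon energy: hc/λ = 7.729×10⁻¹⁹ J; per mole, 4.654×10⁵ J mol⁻¹.
Energy required: 1.158×10⁻⁵ × 4.654×10⁵ = 5.4 J.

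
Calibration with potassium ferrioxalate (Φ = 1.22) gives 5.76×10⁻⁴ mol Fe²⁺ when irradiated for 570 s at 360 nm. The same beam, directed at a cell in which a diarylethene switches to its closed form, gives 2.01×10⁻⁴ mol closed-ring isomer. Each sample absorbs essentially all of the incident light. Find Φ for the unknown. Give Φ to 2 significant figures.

Φ = 0.43

Photons absorbed by the actinometer: 5.76×10⁻⁴ / 1.22 = 4.721×10⁻⁴ mol.
Φ(unknown) = 2.01×10⁻⁴ / 4.721×10⁻⁴ = 0.43.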